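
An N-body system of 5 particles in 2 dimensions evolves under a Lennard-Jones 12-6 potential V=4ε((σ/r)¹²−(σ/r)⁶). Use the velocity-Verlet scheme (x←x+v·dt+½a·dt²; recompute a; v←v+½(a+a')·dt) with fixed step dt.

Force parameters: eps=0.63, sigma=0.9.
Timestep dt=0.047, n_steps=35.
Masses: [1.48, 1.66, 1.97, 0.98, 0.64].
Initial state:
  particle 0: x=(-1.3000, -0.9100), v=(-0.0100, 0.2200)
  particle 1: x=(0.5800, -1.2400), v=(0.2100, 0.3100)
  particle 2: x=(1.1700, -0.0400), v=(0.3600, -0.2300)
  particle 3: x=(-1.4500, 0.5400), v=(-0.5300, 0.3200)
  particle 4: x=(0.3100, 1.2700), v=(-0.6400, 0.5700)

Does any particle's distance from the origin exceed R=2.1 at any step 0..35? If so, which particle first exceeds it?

yes, particle 3

step 0: x0=(-1.3000, -0.9100) x1=(0.5800, -1.2400) x2=(1.1700, -0.0400) x3=(-1.4500, 0.5400) x4=(0.3100, 1.2700)
step 1: x0=(-1.3004, -0.8993) x1=(0.5901, -1.2249) x2=(1.1866, -0.0511) x3=(-1.4747, 0.5545) x4=(0.2801, 1.2962)
step 2: x0=(-1.3008, -0.8878) x1=(0.6006, -1.2086) x2=(1.2025, -0.0629) x3=(-1.4992, 0.5679) x4=(0.2504, 1.3216)
step 3: x0=(-1.3012, -0.8757) x1=(0.6116, -1.1912) x2=(1.2178, -0.0755) x3=(-1.5232, 0.5804) x4=(0.2208, 1.3461)
step 4: x0=(-1.3015, -0.8628) x1=(0.6232, -1.1723) x2=(1.2324, -0.0891) x3=(-1.5469, 0.5918) x4=(0.1912, 1.3701)
step 5: x0=(-1.3018, -0.8493) x1=(0.6356, -1.1520) x2=(1.2461, -0.1038) x3=(-1.5702, 0.6022) x4=(0.1616, 1.3935)
step 6: x0=(-1.3021, -0.8350) x1=(0.6487, -1.1300) x2=(1.2590, -0.1197) x3=(-1.5931, 0.6117) x4=(0.1320, 1.4164)
step 7: x0=(-1.3025, -0.8201) x1=(0.6629, -1.1063) x2=(1.2710, -0.1370) x3=(-1.6156, 0.6202) x4=(0.1022, 1.4389)
step 8: x0=(-1.3028, -0.8045) x1=(0.6780, -1.0807) x2=(1.2819, -0.1558) x3=(-1.6377, 0.6277) x4=(0.0723, 1.4610)
step 9: x0=(-1.3033, -0.7881) x1=(0.6944, -1.0532) x2=(1.2917, -0.1762) x3=(-1.6594, 0.6342) x4=(0.0423, 1.4828)
step 10: x0=(-1.3038, -0.7711) x1=(0.7116, -1.0242) x2=(1.3006, -0.1977) x3=(-1.6806, 0.6398) x4=(0.0121, 1.5042)
step 11: x0=(-1.3043, -0.7533) x1=(0.7289, -0.9950) x2=(1.3094, -0.2194) x3=(-1.7013, 0.6443) x4=(-0.0183, 1.5253)
step 12: x0=(-1.3051, -0.7348) x1=(0.7439, -0.9687) x2=(1.3200, -0.2385) x3=(-1.7215, 0.6478) x4=(-0.0490, 1.5462)
step 13: x0=(-1.3059, -0.7155) x1=(0.7517, -0.9514) x2=(1.3366, -0.2500) x3=(-1.7411, 0.6501) x4=(-0.0798, 1.5667)
step 14: x0=(-1.3069, -0.6953) x1=(0.7487, -0.9470) x2=(1.3622, -0.2507) x3=(-1.7602, 0.6514) x4=(-0.1109, 1.5870)
step 15: x0=(-1.3081, -0.6743) x1=(0.7377, -0.9515) x2=(1.3944, -0.2438) x3=(-1.7787, 0.6515) x4=(-0.1422, 1.6070)
step 16: x0=(-1.3096, -0.6525) x1=(0.7238, -0.9592) x2=(1.4291, -0.2342) x3=(-1.7965, 0.6503) x4=(-0.1737, 1.6268)
step 17: x0=(-1.3113, -0.6296) x1=(0.7098, -0.9667) x2=(1.4637, -0.2246) x3=(-1.8135, 0.6478) x4=(-0.2055, 1.6463)
step 18: x0=(-1.3133, -0.6057) x1=(0.6970, -0.9730) x2=(1.4972, -0.2161) x3=(-1.8298, 0.6438) x4=(-0.2375, 1.6656)
step 19: x0=(-1.3157, -0.5808) x1=(0.6857, -0.9778) x2=(1.5294, -0.2089) x3=(-1.8452, 0.6383) x4=(-0.2698, 1.6846)
step 20: x0=(-1.3185, -0.5546) x1=(0.6759, -0.9811) x2=(1.5601, -0.2028) x3=(-1.8597, 0.6310) x4=(-0.3023, 1.7033)
step 21: x0=(-1.3218, -0.5270) x1=(0.6676, -0.9830) x2=(1.5896, -0.1979) x3=(-1.8730, 0.6219) x4=(-0.3351, 1.7218)
step 22: x0=(-1.3257, -0.4980) x1=(0.6607, -0.9837) x2=(1.6179, -0.1941) x3=(-1.8851, 0.6106) x4=(-0.3681, 1.7400)
step 23: x0=(-1.3304, -0.4673) x1=(0.6550, -0.9833) x2=(1.6451, -0.1911) x3=(-1.8957, 0.5969) x4=(-0.4014, 1.7579)
step 24: x0=(-1.3360, -0.4347) x1=(0.6503, -0.9819) x2=(1.6712, -0.1889) x3=(-1.9047, 0.5805) x4=(-0.4350, 1.7756)
step 25: x0=(-1.3427, -0.4000) x1=(0.6467, -0.9796) x2=(1.6965, -0.1874) x3=(-1.9117, 0.5611) x4=(-0.4687, 1.7930)
step 26: x0=(-1.3505, -0.3632) x1=(0.6441, -0.9766) x2=(1.7209, -0.1865) x3=(-1.9167, 0.5385) x4=(-0.5028, 1.8101)
step 27: x0=(-1.3594, -0.3246) x1=(0.6422, -0.9729) x2=(1.7445, -0.1862) x3=(-1.9198, 0.5134) x4=(-0.5370, 1.8270)
step 28: x0=(-1.3682, -0.2861) x1=(0.6412, -0.9685) x2=(1.7674, -0.1865) x3=(-1.9229, 0.4886) x4=(-0.5715, 1.8435)
step 29: x0=(-1.3727, -0.2533) x1=(0.6409, -0.9635) x2=(1.7896, -0.1872) x3=(-1.9320, 0.4727) x4=(-0.6062, 1.8597)
step 30: x0=(-1.3665, -0.2345) x1=(0.6414, -0.9580) x2=(1.8111, -0.1883) x3=(-1.9572, 0.4778) x4=(-0.6411, 1.8757)
step 31: x0=(-1.3510, -0.2266) x1=(0.6425, -0.9520) x2=(1.8321, -0.1898) x3=(-1.9961, 0.4997) x4=(-0.6763, 1.8913)
step 32: x0=(-1.3329, -0.2216) x1=(0.6442, -0.9456) x2=(1.8524, -0.1917) x3=(-2.0387, 0.5261) x4=(-0.7116, 1.9065)
step 33: x0=(-1.3154, -0.2158) x1=(0.6466, -0.9387) x2=(1.8722, -0.1940) x3=(-2.0801, 0.5516) x4=(-0.7472, 1.9215)
step 34: x0=(-1.2995, -0.2084) x1=(0.6495, -0.9313) x2=(1.8914, -0.1966) x3=(-2.1190, 0.5747) x4=(-0.7830, 1.9362)
step 35: x0=(-1.2853, -0.1992) x1=(0.6530, -0.9236) x2=(1.9101, -0.1995) x3=(-2.1549, 0.5953) x4=(-0.8190, 1.9505)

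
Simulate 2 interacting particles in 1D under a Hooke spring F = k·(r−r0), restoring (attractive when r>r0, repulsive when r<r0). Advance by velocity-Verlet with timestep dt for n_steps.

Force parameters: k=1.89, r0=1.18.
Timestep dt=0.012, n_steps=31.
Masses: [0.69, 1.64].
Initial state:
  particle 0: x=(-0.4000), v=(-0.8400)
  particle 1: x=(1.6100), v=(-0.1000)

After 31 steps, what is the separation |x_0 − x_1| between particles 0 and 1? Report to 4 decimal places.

step 0: x0=(-0.4000) x1=(1.6100)
step 1: x0=(-0.4099) x1=(1.6087)
step 2: x0=(-0.4195) x1=(1.6073)
step 3: x0=(-0.4288) x1=(1.6058)
step 4: x0=(-0.4377) x1=(1.6041)
step 5: x0=(-0.4462) x1=(1.6023)
step 6: x0=(-0.4545) x1=(1.6003)
step 7: x0=(-0.4624) x1=(1.5982)
step 8: x0=(-0.4699) x1=(1.5959)
step 9: x0=(-0.4771) x1=(1.5935)
step 10: x0=(-0.4839) x1=(1.5909)
step 11: x0=(-0.4904) x1=(1.5882)
step 12: x0=(-0.4965) x1=(1.5853)
step 13: x0=(-0.5023) x1=(1.5823)
step 14: x0=(-0.5077) x1=(1.5792)
step 15: x0=(-0.5128) x1=(1.5758)
step 16: x0=(-0.5175) x1=(1.5724)
step 17: x0=(-0.5219) x1=(1.5688)
step 18: x0=(-0.5258) x1=(1.5650)
step 19: x0=(-0.5295) x1=(1.5611)
step 20: x0=(-0.5327) x1=(1.5570)
step 21: x0=(-0.5356) x1=(1.5528)
step 22: x0=(-0.5382) x1=(1.5484)
step 23: x0=(-0.5404) x1=(1.5439)
step 24: x0=(-0.5422) x1=(1.5392)
step 25: x0=(-0.5437) x1=(1.5344)
step 26: x0=(-0.5448) x1=(1.5295)
step 27: x0=(-0.5456) x1=(1.5243)
step 28: x0=(-0.5460) x1=(1.5191)
step 29: x0=(-0.5461) x1=(1.5137)
step 30: x0=(-0.5458) x1=(1.5081)
step 31: x0=(-0.5452) x1=(1.5024)

2.0476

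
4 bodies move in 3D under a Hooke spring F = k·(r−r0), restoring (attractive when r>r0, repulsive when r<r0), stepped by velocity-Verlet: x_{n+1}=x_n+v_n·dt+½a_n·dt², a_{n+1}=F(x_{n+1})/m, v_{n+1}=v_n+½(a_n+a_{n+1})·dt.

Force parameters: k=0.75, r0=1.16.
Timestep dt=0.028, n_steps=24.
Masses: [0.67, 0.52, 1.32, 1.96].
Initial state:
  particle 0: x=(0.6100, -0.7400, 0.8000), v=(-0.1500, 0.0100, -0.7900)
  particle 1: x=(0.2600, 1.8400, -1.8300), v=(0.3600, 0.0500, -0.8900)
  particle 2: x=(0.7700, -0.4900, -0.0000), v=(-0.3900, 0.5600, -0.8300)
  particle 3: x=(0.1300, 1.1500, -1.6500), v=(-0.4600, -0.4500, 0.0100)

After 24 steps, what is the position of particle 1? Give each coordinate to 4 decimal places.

(0.6423, 1.0978, -1.6520)

step 0: x0=(0.6100, -0.7400, 0.8000) x1=(0.2600, 1.8400, -1.8300) x2=(0.7700, -0.4900, -0.0000) x3=(0.1300, 1.1500, -1.6500)
step 1: x0=(0.6055, -0.7385, 0.7765) x1=(0.2704, 1.8398, -1.8533) x2=(0.7589, -0.4738, -0.0237) x3=(0.1172, 1.1370, -1.6493)
step 2: x0=(0.6006, -0.7344, 0.7504) x1=(0.2816, 1.8365, -1.8735) x2=(0.7476, -0.4565, -0.0485) x3=(0.1046, 1.1233, -1.6479)
step 3: x0=(0.5951, -0.7279, 0.7216) x1=(0.2934, 1.8300, -1.8905) x2=(0.7361, -0.4383, -0.0742) x3=(0.0921, 1.1090, -1.6458)
step 4: x0=(0.5891, -0.7189, 0.6902) x1=(0.3058, 1.8203, -1.9043) x2=(0.7243, -0.4190, -0.1009) x3=(0.0798, 1.0939, -1.6430)
step 5: x0=(0.5826, -0.7076, 0.6563) x1=(0.3189, 1.8076, -1.9151) x2=(0.7123, -0.3988, -0.1285) x3=(0.0676, 1.0782, -1.6395)
step 6: x0=(0.5757, -0.6939, 0.6199) x1=(0.3325, 1.7917, -1.9228) x2=(0.7000, -0.3776, -0.1570) x3=(0.0556, 1.0619, -1.6353)
step 7: x0=(0.5683, -0.6779, 0.5810) x1=(0.3467, 1.7729, -1.9275) x2=(0.6876, -0.3555, -0.1865) x3=(0.0438, 1.0450, -1.6305)
step 8: x0=(0.5604, -0.6596, 0.5397) x1=(0.3614, 1.7511, -1.9293) x2=(0.6749, -0.3325, -0.2168) x3=(0.0321, 1.0274, -1.6250)
step 9: x0=(0.5521, -0.6392, 0.4961) x1=(0.3766, 1.7264, -1.9283) x2=(0.6621, -0.3086, -0.2479) x3=(0.0205, 1.0094, -1.6190)
step 10: x0=(0.5435, -0.6167, 0.4504) x1=(0.3923, 1.6990, -1.9245) x2=(0.6491, -0.2840, -0.2799) x3=(0.0091, 0.9908, -1.6124)
step 11: x0=(0.5344, -0.5923, 0.4025) x1=(0.4084, 1.6689, -1.9181) x2=(0.6359, -0.2585, -0.3127) x3=(-0.0022, 0.9717, -1.6052)
step 12: x0=(0.5249, -0.5659, 0.3527) x1=(0.4249, 1.6363, -1.9091) x2=(0.6226, -0.2323, -0.3462) x3=(-0.0133, 0.9521, -1.5975)
step 13: x0=(0.5151, -0.5377, 0.3010) x1=(0.4417, 1.6012, -1.8977) x2=(0.6092, -0.2054, -0.3804) x3=(-0.0244, 0.9321, -1.5893)
step 14: x0=(0.5050, -0.5079, 0.2475) x1=(0.4588, 1.5638, -1.8840) x2=(0.5956, -0.1779, -0.4153) x3=(-0.0354, 0.9117, -1.5807)
step 15: x0=(0.4946, -0.4764, 0.1923) x1=(0.4763, 1.5243, -1.8681) x2=(0.5820, -0.1497, -0.4509) x3=(-0.0462, 0.8909, -1.5717)
step 16: x0=(0.4838, -0.4435, 0.1357) x1=(0.4940, 1.4828, -1.8502) x2=(0.5682, -0.1210, -0.4871) x3=(-0.0570, 0.8697, -1.5622)
step 17: x0=(0.4728, -0.4092, 0.0776) x1=(0.5119, 1.4394, -1.8303) x2=(0.5544, -0.0917, -0.5239) x3=(-0.0677, 0.8482, -1.5524)
step 18: x0=(0.4616, -0.3737, 0.0184) x1=(0.5300, 1.3943, -1.8088) x2=(0.5406, -0.0619, -0.5612) x3=(-0.0783, 0.8264, -1.5423)
step 19: x0=(0.4501, -0.3371, -0.0419) x1=(0.5484, 1.3477, -1.7857) x2=(0.5267, -0.0317, -0.5990) x3=(-0.0889, 0.8043, -1.5319)
step 20: x0=(0.4384, -0.2996, -0.1032) x1=(0.5669, 1.2998, -1.7611) x2=(0.5128, -0.0011, -0.6373) x3=(-0.0995, 0.7820, -1.5212)
step 21: x0=(0.4266, -0.2612, -0.1652) x1=(0.5855, 1.2506, -1.7353) x2=(0.4989, 0.0299, -0.6760) x3=(-0.1100, 0.7595, -1.5104)
step 22: x0=(0.4146, -0.2221, -0.2279) x1=(0.6043, 1.2005, -1.7084) x2=(0.4850, 0.0612, -0.7150) x3=(-0.1205, 0.7369, -1.4993)
step 23: x0=(0.4024, -0.1825, -0.2910) x1=(0.6232, 1.1494, -1.6806) x2=(0.4712, 0.0927, -0.7545) x3=(-0.1311, 0.7140, -1.4881)
step 24: x0=(0.3901, -0.1425, -0.3545) x1=(0.6423, 1.0978, -1.6520) x2=(0.4574, 0.1244, -0.7942) x3=(-0.1416, 0.6911, -1.4768)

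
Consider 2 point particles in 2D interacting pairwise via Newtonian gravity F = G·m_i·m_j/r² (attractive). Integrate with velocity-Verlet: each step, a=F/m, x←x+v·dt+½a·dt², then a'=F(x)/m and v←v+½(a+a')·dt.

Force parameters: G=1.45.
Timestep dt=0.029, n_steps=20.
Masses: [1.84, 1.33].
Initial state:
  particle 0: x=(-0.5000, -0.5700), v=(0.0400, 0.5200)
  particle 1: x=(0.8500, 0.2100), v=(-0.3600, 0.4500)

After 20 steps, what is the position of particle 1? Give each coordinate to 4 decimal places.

(0.4483, 0.3536)

step 0: x0=(-0.5000, -0.5700) x1=(0.8500, 0.2100)
step 1: x0=(-0.4986, -0.5548) x1=(0.8392, 0.2228)
step 2: x0=(-0.4965, -0.5392) x1=(0.8275, 0.2352)
step 3: x0=(-0.4939, -0.5232) x1=(0.8150, 0.2470)
step 4: x0=(-0.4907, -0.5069) x1=(0.8017, 0.2584)
step 5: x0=(-0.4868, -0.4903) x1=(0.7876, 0.2693)
step 6: x0=(-0.4823, -0.4732) x1=(0.7725, 0.2796)
step 7: x0=(-0.4772, -0.4558) x1=(0.7566, 0.2894)
step 8: x0=(-0.4714, -0.4380) x1=(0.7397, 0.2987)
step 9: x0=(-0.4649, -0.4197) x1=(0.7219, 0.3073)
step 10: x0=(-0.4577, -0.4011) x1=(0.7031, 0.3154)
step 11: x0=(-0.4497, -0.3819) x1=(0.6832, 0.3228)
step 12: x0=(-0.4410, -0.3623) x1=(0.6623, 0.3296)
step 13: x0=(-0.4315, -0.3422) x1=(0.6403, 0.3356)
step 14: x0=(-0.4211, -0.3215) x1=(0.6171, 0.3410)
step 15: x0=(-0.4098, -0.3002) x1=(0.5927, 0.3455)
step 16: x0=(-0.3975, -0.2784) x1=(0.5669, 0.3491)
step 17: x0=(-0.3843, -0.2558) x1=(0.5397, 0.3519)
step 18: x0=(-0.3699, -0.2326) x1=(0.5110, 0.3536)
step 19: x0=(-0.3543, -0.2085) x1=(0.4806, 0.3542)
step 20: x0=(-0.3374, -0.1836) x1=(0.4483, 0.3536)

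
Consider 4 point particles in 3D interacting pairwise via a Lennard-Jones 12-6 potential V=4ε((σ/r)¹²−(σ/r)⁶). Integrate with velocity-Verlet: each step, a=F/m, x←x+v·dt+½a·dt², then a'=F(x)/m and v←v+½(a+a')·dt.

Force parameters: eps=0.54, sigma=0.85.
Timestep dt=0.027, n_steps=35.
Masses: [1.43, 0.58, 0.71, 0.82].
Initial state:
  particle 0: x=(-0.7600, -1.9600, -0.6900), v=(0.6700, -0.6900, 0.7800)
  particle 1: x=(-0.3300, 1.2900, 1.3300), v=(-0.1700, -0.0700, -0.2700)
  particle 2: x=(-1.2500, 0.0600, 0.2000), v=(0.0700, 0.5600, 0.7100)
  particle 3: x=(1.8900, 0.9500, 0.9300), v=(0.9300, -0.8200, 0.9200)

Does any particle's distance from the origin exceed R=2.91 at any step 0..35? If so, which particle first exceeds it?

step 0: x0=(-0.7600, -1.9600, -0.6900) x1=(-0.3300, 1.2900, 1.3300) x2=(-1.2500, 0.0600, 0.2000) x3=(1.8900, 0.9500, 0.9300)
step 1: x0=(-0.7419, -1.9786, -0.6689) x1=(-0.3346, 1.2881, 1.3227) x2=(-1.2481, 0.0751, 0.2192) x3=(1.9151, 0.9279, 0.9548)
step 2: x0=(-0.7238, -1.9972, -0.6479) x1=(-0.3392, 1.2861, 1.3153) x2=(-1.2462, 0.0903, 0.2384) x3=(1.9402, 0.9057, 0.9797)
step 3: x0=(-0.7057, -2.0159, -0.6268) x1=(-0.3439, 1.2841, 1.3079) x2=(-1.2442, 0.1055, 0.2576) x3=(1.9653, 0.8836, 1.0045)
step 4: x0=(-0.6877, -2.0345, -0.6057) x1=(-0.3485, 1.2820, 1.3005) x2=(-1.2422, 0.1207, 0.2769) x3=(1.9903, 0.8615, 1.0294)
step 5: x0=(-0.6696, -2.0531, -0.5847) x1=(-0.3532, 1.2799, 1.2929) x2=(-1.2401, 0.1360, 0.2963) x3=(2.0154, 0.8393, 1.0542)
step 6: x0=(-0.6515, -2.0717, -0.5636) x1=(-0.3580, 1.2776, 1.2853) x2=(-1.2380, 0.1513, 0.3156) x3=(2.0404, 0.8172, 1.0791)
step 7: x0=(-0.6334, -2.0903, -0.5425) x1=(-0.3628, 1.2753, 1.2777) x2=(-1.2358, 0.1667, 0.3351) x3=(2.0655, 0.7951, 1.1039)
step 8: x0=(-0.6153, -2.1088, -0.5214) x1=(-0.3677, 1.2729, 1.2699) x2=(-1.2336, 0.1821, 0.3546) x3=(2.0905, 0.7729, 1.1288)
step 9: x0=(-0.5972, -2.1274, -0.5004) x1=(-0.3726, 1.2704, 1.2621) x2=(-1.2313, 0.1977, 0.3741) x3=(2.1155, 0.7508, 1.1536)
step 10: x0=(-0.5792, -2.1460, -0.4793) x1=(-0.3777, 1.2677, 1.2541) x2=(-1.2289, 0.2133, 0.3938) x3=(2.1405, 0.7287, 1.1785)
step 11: x0=(-0.5611, -2.1646, -0.4582) x1=(-0.3828, 1.2649, 1.2461) x2=(-1.2264, 0.2290, 0.4135) x3=(2.1656, 0.7065, 1.2033)
step 12: x0=(-0.5430, -2.1832, -0.4371) x1=(-0.3881, 1.2620, 1.2379) x2=(-1.2238, 0.2449, 0.4334) x3=(2.1906, 0.6844, 1.2282)
step 13: x0=(-0.5249, -2.2017, -0.4160) x1=(-0.3935, 1.2588, 1.2296) x2=(-1.2211, 0.2609, 0.4534) x3=(2.2156, 0.6623, 1.2530)
step 14: x0=(-0.5069, -2.2203, -0.3949) x1=(-0.3991, 1.2555, 1.2211) x2=(-1.2182, 0.2771, 0.4735) x3=(2.2405, 0.6402, 1.2778)
step 15: x0=(-0.4888, -2.2389, -0.3739) x1=(-0.4049, 1.2519, 1.2124) x2=(-1.2152, 0.2935, 0.4937) x3=(2.2655, 0.6180, 1.3027)
step 16: x0=(-0.4707, -2.2575, -0.3528) x1=(-0.4109, 1.2480, 1.2035) x2=(-1.2120, 0.3101, 0.5141) x3=(2.2905, 0.5959, 1.3275)
step 17: x0=(-0.4526, -2.2760, -0.3317) x1=(-0.4172, 1.2438, 1.1944) x2=(-1.2085, 0.3269, 0.5348) x3=(2.3155, 0.5738, 1.3524)
step 18: x0=(-0.4346, -2.2946, -0.3106) x1=(-0.4238, 1.2392, 1.1849) x2=(-1.2048, 0.3441, 0.5556) x3=(2.3405, 0.5517, 1.3772)
step 19: x0=(-0.4165, -2.3131, -0.2895) x1=(-0.4308, 1.2341, 1.1752) x2=(-1.2007, 0.3617, 0.5767) x3=(2.3654, 0.5296, 1.4021)
step 20: x0=(-0.3984, -2.3317, -0.2684) x1=(-0.4383, 1.2285, 1.1651) x2=(-1.1963, 0.3796, 0.5981) x3=(2.3904, 0.5074, 1.4269)
step 21: x0=(-0.3803, -2.3503, -0.2473) x1=(-0.4463, 1.2223, 1.1546) x2=(-1.1914, 0.3981, 0.6198) x3=(2.4154, 0.4853, 1.4518)
step 22: x0=(-0.3623, -2.3688, -0.2263) x1=(-0.4550, 1.2154, 1.1436) x2=(-1.1859, 0.4172, 0.6420) x3=(2.4404, 0.4632, 1.4766)
step 23: x0=(-0.3442, -2.3874, -0.2052) x1=(-0.4645, 1.2075, 1.1321) x2=(-1.1798, 0.4370, 0.6645) x3=(2.4653, 0.4411, 1.5015)
step 24: x0=(-0.3261, -2.4059, -0.1841) x1=(-0.4750, 1.1986, 1.1199) x2=(-1.1729, 0.4577, 0.6876) x3=(2.4903, 0.4190, 1.5263)
step 25: x0=(-0.3080, -2.4245, -0.1630) x1=(-0.4866, 1.1886, 1.1070) x2=(-1.1651, 0.4793, 0.7113) x3=(2.5152, 0.3969, 1.5511)
step 26: x0=(-0.2900, -2.4430, -0.1419) x1=(-0.4994, 1.1772, 1.0934) x2=(-1.1563, 0.5020, 0.7356) x3=(2.5402, 0.3747, 1.5760)
step 27: x0=(-0.2719, -2.4616, -0.1208) x1=(-0.5133, 1.1647, 1.0793) x2=(-1.1466, 0.5256, 0.7603) x3=(2.5651, 0.3526, 1.6008)
step 28: x0=(-0.2538, -2.4801, -0.0997) x1=(-0.5272, 1.1523, 1.0651) x2=(-1.1369, 0.5491, 0.7850) x3=(2.5901, 0.3305, 1.6257)
step 29: x0=(-0.2357, -2.4987, -0.0786) x1=(-0.5377, 1.1432, 1.0525) x2=(-1.1299, 0.5700, 0.8085) x3=(2.6150, 0.3084, 1.6505)
step 30: x0=(-0.2177, -2.5172, -0.0575) x1=(-0.5375, 1.1443, 1.0442) x2=(-1.1317, 0.5824, 0.8284) x3=(2.6400, 0.2863, 1.6754)
step 31: x0=(-0.1996, -2.5358, -0.0364) x1=(-0.5226, 1.1595, 1.0413) x2=(-1.1455, 0.5834, 0.8439) x3=(2.6649, 0.2641, 1.7002)
step 32: x0=(-0.1815, -2.5543, -0.0153) x1=(-0.4993, 1.1824, 1.0411) x2=(-1.1662, 0.5781, 0.8572) x3=(2.6899, 0.2420, 1.7250)
step 33: x0=(-0.1635, -2.5729, 0.0057) x1=(-0.4740, 1.2071, 1.0415) x2=(-1.1885, 0.5713, 0.8701) x3=(2.7148, 0.2199, 1.7499)
step 34: x0=(-0.1454, -2.5914, 0.0268) x1=(-0.4492, 1.2314, 1.0417) x2=(-1.2104, 0.5648, 0.8830) x3=(2.7398, 0.1978, 1.7747)
step 35: x0=(-0.1273, -2.6100, 0.0479) x1=(-0.4257, 1.2545, 1.0416) x2=(-1.2312, 0.5593, 0.8962) x3=(2.7647, 0.1757, 1.7996)

yes, particle 3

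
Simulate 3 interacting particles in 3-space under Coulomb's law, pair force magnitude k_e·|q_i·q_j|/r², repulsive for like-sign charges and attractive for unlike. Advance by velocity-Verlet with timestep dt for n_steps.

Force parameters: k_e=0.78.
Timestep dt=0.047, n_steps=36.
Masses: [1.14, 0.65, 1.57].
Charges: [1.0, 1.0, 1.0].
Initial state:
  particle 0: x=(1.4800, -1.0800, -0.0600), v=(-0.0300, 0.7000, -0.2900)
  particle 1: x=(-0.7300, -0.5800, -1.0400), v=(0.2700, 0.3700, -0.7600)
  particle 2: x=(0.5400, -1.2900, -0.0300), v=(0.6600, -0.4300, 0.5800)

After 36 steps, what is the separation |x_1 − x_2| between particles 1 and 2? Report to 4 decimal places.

step 0: x0=(1.4800, -1.0800, -0.0600) x1=(-0.7300, -0.5800, -1.0400) x2=(0.5400, -1.2900, -0.0300)
step 1: x0=(1.4795, -1.0469, -0.0736) x1=(-0.7178, -0.5624, -1.0760) x2=(0.5706, -1.3104, -0.0026)
step 2: x0=(1.4808, -1.0135, -0.0872) x1=(-0.7066, -0.5444, -1.1127) x2=(0.6002, -1.3313, 0.0250)
step 3: x0=(1.4840, -0.9795, -0.1010) x1=(-0.6962, -0.5260, -1.1500) x2=(0.6289, -1.3527, 0.0530)
step 4: x0=(1.4888, -0.9449, -0.1149) x1=(-0.6867, -0.5072, -1.1879) x2=(0.6567, -1.3747, 0.0814)
step 5: x0=(1.4954, -0.9096, -0.1290) x1=(-0.6780, -0.4881, -1.2264) x2=(0.6835, -1.3974, 0.1102)
step 6: x0=(1.5034, -0.8735, -0.1434) x1=(-0.6700, -0.4687, -1.2655) x2=(0.7096, -1.4208, 0.1394)
step 7: x0=(1.5129, -0.8367, -0.1581) x1=(-0.6628, -0.4489, -1.3051) x2=(0.7350, -1.4448, 0.1690)
step 8: x0=(1.5236, -0.7990, -0.1732) x1=(-0.6563, -0.4289, -1.3453) x2=(0.7598, -1.4695, 0.1991)
step 9: x0=(1.5355, -0.7607, -0.1885) x1=(-0.6504, -0.4086, -1.3859) x2=(0.7840, -1.4949, 0.2297)
step 10: x0=(1.5483, -0.7215, -0.2042) x1=(-0.6452, -0.3880, -1.4271) x2=(0.8078, -1.5210, 0.2607)
step 11: x0=(1.5621, -0.6817, -0.2202) x1=(-0.6406, -0.3671, -1.4687) x2=(0.8311, -1.5476, 0.2922)
step 12: x0=(1.5765, -0.6413, -0.2365) x1=(-0.6365, -0.3461, -1.5109) x2=(0.8542, -1.5749, 0.3240)
step 13: x0=(1.5917, -0.6002, -0.2531) x1=(-0.6330, -0.3248, -1.5534) x2=(0.8770, -1.6026, 0.3562)
step 14: x0=(1.6075, -0.5586, -0.2699) x1=(-0.6301, -0.3033, -1.5965) x2=(0.8995, -1.6309, 0.3888)
step 15: x0=(1.6238, -0.5164, -0.2869) x1=(-0.6276, -0.2816, -1.6399) x2=(0.9219, -1.6596, 0.4218)
step 16: x0=(1.6407, -0.4738, -0.3041) x1=(-0.6256, -0.2598, -1.6838) x2=(0.9441, -1.6887, 0.4550)
step 17: x0=(1.6579, -0.4308, -0.3215) x1=(-0.6242, -0.2377, -1.7280) x2=(0.9662, -1.7182, 0.4885)
step 18: x0=(1.6756, -0.3873, -0.3391) x1=(-0.6231, -0.2155, -1.7727) x2=(0.9882, -1.7480, 0.5223)
step 19: x0=(1.6936, -0.3435, -0.3567) x1=(-0.6225, -0.1932, -1.8177) x2=(1.0101, -1.7782, 0.5564)
step 20: x0=(1.7120, -0.2993, -0.3745) x1=(-0.6223, -0.1707, -1.8631) x2=(1.0320, -1.8087, 0.5907)
step 21: x0=(1.7307, -0.2548, -0.3924) x1=(-0.6225, -0.1481, -1.9089) x2=(1.0537, -1.8395, 0.6252)
step 22: x0=(1.7497, -0.2100, -0.4104) x1=(-0.6232, -0.1254, -1.9549) x2=(1.0755, -1.8705, 0.6599)
step 23: x0=(1.7689, -0.1650, -0.4285) x1=(-0.6241, -0.1026, -2.0014) x2=(1.0971, -1.9018, 0.6948)
step 24: x0=(1.7884, -0.1197, -0.4466) x1=(-0.6255, -0.0797, -2.0481) x2=(1.1188, -1.9333, 0.7299)
step 25: x0=(1.8081, -0.0742, -0.4648) x1=(-0.6272, -0.0566, -2.0952) x2=(1.1404, -1.9651, 0.7651)
step 26: x0=(1.8281, -0.0284, -0.4830) x1=(-0.6292, -0.0335, -2.1425) x2=(1.1620, -1.9970, 0.8005)
step 27: x0=(1.8483, 0.0175, -0.5013) x1=(-0.6316, -0.0103, -2.1902) x2=(1.1836, -2.0291, 0.8361)
step 28: x0=(1.8686, 0.0637, -0.5195) x1=(-0.6343, 0.0130, -2.2381) x2=(1.2052, -2.0613, 0.8718)
step 29: x0=(1.8892, 0.1100, -0.5379) x1=(-0.6372, 0.0363, -2.2863) x2=(1.2267, -2.0938, 0.9076)
step 30: x0=(1.9099, 0.1565, -0.5562) x1=(-0.6405, 0.0597, -2.3348) x2=(1.2483, -2.1263, 0.9436)
step 31: x0=(1.9308, 0.2032, -0.5745) x1=(-0.6441, 0.0832, -2.3836) x2=(1.2698, -2.1591, 0.9797)
step 32: x0=(1.9519, 0.2500, -0.5929) x1=(-0.6479, 0.1067, -2.4325) x2=(1.2913, -2.1919, 1.0158)
step 33: x0=(1.9732, 0.2969, -0.6112) x1=(-0.6520, 0.1303, -2.4818) x2=(1.3129, -2.2249, 1.0521)
step 34: x0=(1.9945, 0.3440, -0.6296) x1=(-0.6564, 0.1540, -2.5313) x2=(1.3344, -2.2580, 1.0885)
step 35: x0=(2.0161, 0.3912, -0.6479) x1=(-0.6610, 0.1776, -2.5810) x2=(1.3559, -2.2912, 1.1250)
step 36: x0=(2.0378, 0.4386, -0.6663) x1=(-0.6658, 0.2014, -2.6309) x2=(1.3774, -2.3245, 1.1616)

4.9938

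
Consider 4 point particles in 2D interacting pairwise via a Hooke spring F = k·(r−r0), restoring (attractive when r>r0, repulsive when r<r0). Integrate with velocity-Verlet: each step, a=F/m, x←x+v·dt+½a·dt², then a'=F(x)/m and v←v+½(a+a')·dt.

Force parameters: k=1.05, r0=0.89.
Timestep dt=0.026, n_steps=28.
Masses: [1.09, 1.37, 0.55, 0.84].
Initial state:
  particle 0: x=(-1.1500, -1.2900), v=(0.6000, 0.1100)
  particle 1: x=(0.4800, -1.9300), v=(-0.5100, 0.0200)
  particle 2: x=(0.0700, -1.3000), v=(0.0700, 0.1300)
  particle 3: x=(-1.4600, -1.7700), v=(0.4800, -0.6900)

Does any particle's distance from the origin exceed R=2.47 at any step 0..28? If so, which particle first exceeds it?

no

step 0: x0=(-1.1500, -1.2900) x1=(0.4800, -1.9300) x2=(0.0700, -1.3000) x3=(-1.4600, -1.7700)
step 1: x0=(-1.1340, -1.2872) x1=(0.4663, -1.9294) x2=(0.0711, -1.2967) x3=(-1.4469, -1.7880)
step 2: x0=(-1.1171, -1.2844) x1=(0.4517, -1.9287) x2=(0.0709, -1.2935) x3=(-1.4324, -1.8061)
step 3: x0=(-1.0995, -1.2816) x1=(0.4362, -1.9278) x2=(0.0693, -1.2904) x3=(-1.4167, -1.8243)
step 4: x0=(-1.0812, -1.2789) x1=(0.4199, -1.9268) x2=(0.0664, -1.2874) x3=(-1.3997, -1.8425)
step 5: x0=(-1.0621, -1.2762) x1=(0.4028, -1.9258) x2=(0.0623, -1.2846) x3=(-1.3816, -1.8607)
step 6: x0=(-1.0425, -1.2736) x1=(0.3849, -1.9246) x2=(0.0569, -1.2819) x3=(-1.3622, -1.8789)
step 7: x0=(-1.0222, -1.2711) x1=(0.3663, -1.9234) x2=(0.0505, -1.2793) x3=(-1.3417, -1.8970)
step 8: x0=(-1.0013, -1.2687) x1=(0.3471, -1.9220) x2=(0.0429, -1.2769) x3=(-1.3200, -1.9151)
step 9: x0=(-0.9800, -1.2663) x1=(0.3271, -1.9207) x2=(0.0343, -1.2746) x3=(-1.2973, -1.9331)
step 10: x0=(-0.9582, -1.2640) x1=(0.3066, -1.9193) x2=(0.0248, -1.2724) x3=(-1.2736, -1.9510)
step 11: x0=(-0.9360, -1.2617) x1=(0.2855, -1.9178) x2=(0.0144, -1.2703) x3=(-1.2489, -1.9688)
step 12: x0=(-0.9134, -1.2596) x1=(0.2639, -1.9163) x2=(0.0032, -1.2684) x3=(-1.2233, -1.9864)
step 13: x0=(-0.8906, -1.2576) x1=(0.2418, -1.9149) x2=(-0.0087, -1.2666) x3=(-1.1969, -2.0038)
step 14: x0=(-0.8675, -1.2556) x1=(0.2193, -1.9134) x2=(-0.0212, -1.2649) x3=(-1.1696, -2.0211)
step 15: x0=(-0.8441, -1.2537) x1=(0.1963, -1.9119) x2=(-0.0343, -1.2633) x3=(-1.1416, -2.0381)
step 16: x0=(-0.8207, -1.2519) x1=(0.1730, -1.9105) x2=(-0.0479, -1.2618) x3=(-1.1129, -2.0549)
step 17: x0=(-0.7971, -1.2502) x1=(0.1495, -1.9091) x2=(-0.0618, -1.2603) x3=(-1.0836, -2.0715)
step 18: x0=(-0.7735, -1.2486) x1=(0.1256, -1.9078) x2=(-0.0761, -1.2590) x3=(-1.0537, -2.0879)
step 19: x0=(-0.7499, -1.2471) x1=(0.1016, -1.9065) x2=(-0.0906, -1.2577) x3=(-1.0233, -2.1040)
step 20: x0=(-0.7264, -1.2456) x1=(0.0773, -1.9053) x2=(-0.1052, -1.2565) x3=(-0.9925, -2.1198)
step 21: x0=(-0.7029, -1.2442) x1=(0.0530, -1.9041) x2=(-0.1198, -1.2554) x3=(-0.9613, -2.1354)
step 22: x0=(-0.6797, -1.2429) x1=(0.0285, -1.9031) x2=(-0.1345, -1.2543) x3=(-0.9298, -2.1507)
step 23: x0=(-0.6566, -1.2416) x1=(0.0040, -1.9021) x2=(-0.1490, -1.2532) x3=(-0.8980, -2.1658)
step 24: x0=(-0.6337, -1.2404) x1=(-0.0205, -1.9013) x2=(-0.1633, -1.2521) x3=(-0.8660, -2.1806)
step 25: x0=(-0.6112, -1.2393) x1=(-0.0450, -1.9005) x2=(-0.1774, -1.2511) x3=(-0.8338, -2.1952)
step 26: x0=(-0.5889, -1.2382) x1=(-0.0694, -1.8999) x2=(-0.1911, -1.2500) x3=(-0.8015, -2.2095)
step 27: x0=(-0.5670, -1.2371) x1=(-0.0938, -1.8994) x2=(-0.2044, -1.2490) x3=(-0.7692, -2.2236)
step 28: x0=(-0.5455, -1.2360) x1=(-0.1181, -1.8990) x2=(-0.2173, -1.2479) x3=(-0.7368, -2.2374)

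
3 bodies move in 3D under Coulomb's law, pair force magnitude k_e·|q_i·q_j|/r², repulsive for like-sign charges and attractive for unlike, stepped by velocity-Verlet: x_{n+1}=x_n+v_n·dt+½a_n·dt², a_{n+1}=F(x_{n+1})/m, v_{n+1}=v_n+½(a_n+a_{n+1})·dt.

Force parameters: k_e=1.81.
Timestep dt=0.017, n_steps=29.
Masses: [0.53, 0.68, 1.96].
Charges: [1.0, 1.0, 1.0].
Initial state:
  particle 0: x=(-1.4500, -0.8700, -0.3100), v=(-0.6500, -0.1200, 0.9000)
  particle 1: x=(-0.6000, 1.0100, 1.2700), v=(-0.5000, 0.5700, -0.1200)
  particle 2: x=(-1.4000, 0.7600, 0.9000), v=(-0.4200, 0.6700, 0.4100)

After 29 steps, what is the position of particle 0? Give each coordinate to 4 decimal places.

(-1.7938, -1.0513, 0.0514)

step 0: x0=(-1.4500, -0.8700, -0.3100) x1=(-0.6000, 1.0100, 1.2700) x2=(-1.4000, 0.7600, 0.9000)
step 1: x0=(-1.4611, -0.8722, -0.2948) x1=(-0.6081, 1.0199, 1.2682) x2=(-1.4073, 0.7714, 0.9069)
step 2: x0=(-1.4722, -0.8747, -0.2799) x1=(-0.6153, 1.0300, 1.2668) x2=(-1.4148, 0.7827, 0.9138)
step 3: x0=(-1.4834, -0.8775, -0.2651) x1=(-0.6217, 1.0406, 1.2658) x2=(-1.4227, 0.7940, 0.9205)
step 4: x0=(-1.4946, -0.8805, -0.2506) x1=(-0.6272, 1.0514, 1.2653) x2=(-1.4308, 0.8053, 0.9272)
step 5: x0=(-1.5059, -0.8839, -0.2363) x1=(-0.6318, 1.0627, 1.2652) x2=(-1.4392, 0.8165, 0.9337)
step 6: x0=(-1.5173, -0.8876, -0.2223) x1=(-0.6356, 1.0742, 1.2655) x2=(-1.4479, 0.8277, 0.9402)
step 7: x0=(-1.5287, -0.8916, -0.2084) x1=(-0.6385, 1.0861, 1.2662) x2=(-1.4569, 0.8388, 0.9466)
step 8: x0=(-1.5402, -0.8959, -0.1947) x1=(-0.6405, 1.0983, 1.2672) x2=(-1.4662, 0.8500, 0.9530)
step 9: x0=(-1.5517, -0.9004, -0.1813) x1=(-0.6417, 1.1108, 1.2687) x2=(-1.4757, 0.8611, 0.9592)
step 10: x0=(-1.5633, -0.9053, -0.1680) x1=(-0.6420, 1.1237, 1.2705) x2=(-1.4856, 0.8721, 0.9654)
step 11: x0=(-1.5749, -0.9105, -0.1550) x1=(-0.6415, 1.1369, 1.2727) x2=(-1.4957, 0.8831, 0.9715)
step 12: x0=(-1.5866, -0.9159, -0.1421) x1=(-0.6402, 1.1504, 1.2752) x2=(-1.5061, 0.8941, 0.9776)
step 13: x0=(-1.5983, -0.9217, -0.1294) x1=(-0.6380, 1.1643, 1.2780) x2=(-1.5167, 0.9051, 0.9836)
step 14: x0=(-1.6101, -0.9277, -0.1169) x1=(-0.6351, 1.1784, 1.2811) x2=(-1.5276, 0.9160, 0.9895)
step 15: x0=(-1.6220, -0.9341, -0.1046) x1=(-0.6313, 1.1928, 1.2845) x2=(-1.5388, 0.9269, 0.9954)
step 16: x0=(-1.6339, -0.9407, -0.0924) x1=(-0.6268, 1.2075, 1.2883) x2=(-1.5502, 0.9378, 1.0012)
step 17: x0=(-1.6459, -0.9476, -0.0805) x1=(-0.6216, 1.2226, 1.2922) x2=(-1.5618, 0.9486, 1.0070)
step 18: x0=(-1.6579, -0.9547, -0.0687) x1=(-0.6156, 1.2378, 1.2965) x2=(-1.5737, 0.9595, 1.0127)
step 19: x0=(-1.6700, -0.9622, -0.0570) x1=(-0.6090, 1.2534, 1.3010) x2=(-1.5858, 0.9703, 1.0184)
step 20: x0=(-1.6822, -0.9699, -0.0455) x1=(-0.6017, 1.2692, 1.3057) x2=(-1.5982, 0.9811, 1.0241)
step 21: x0=(-1.6944, -0.9779, -0.0342) x1=(-0.5937, 1.2853, 1.3106) x2=(-1.6107, 0.9919, 1.0297)
step 22: x0=(-1.7066, -0.9862, -0.0230) x1=(-0.5851, 1.3016, 1.3157) x2=(-1.6235, 1.0026, 1.0353)
step 23: x0=(-1.7189, -0.9947, -0.0120) x1=(-0.5759, 1.3182, 1.3211) x2=(-1.6364, 1.0134, 1.0409)
step 24: x0=(-1.7313, -1.0035, -0.0011) x1=(-0.5660, 1.3350, 1.3266) x2=(-1.6496, 1.0242, 1.0464)
step 25: x0=(-1.7437, -1.0126, 0.0097) x1=(-0.5557, 1.3520, 1.3323) x2=(-1.6629, 1.0349, 1.0519)
step 26: x0=(-1.7561, -1.0219, 0.0203) x1=(-0.5447, 1.3692, 1.3382) x2=(-1.6764, 1.0456, 1.0574)
step 27: x0=(-1.7687, -1.0314, 0.0308) x1=(-0.5333, 1.3867, 1.3442) x2=(-1.6901, 1.0564, 1.0629)
step 28: x0=(-1.7812, -1.0412, 0.0411) x1=(-0.5213, 1.4043, 1.3504) x2=(-1.7039, 1.0671, 1.0683)
step 29: x0=(-1.7938, -1.0513, 0.0514) x1=(-0.5089, 1.4221, 1.3567) x2=(-1.7179, 1.0778, 1.0738)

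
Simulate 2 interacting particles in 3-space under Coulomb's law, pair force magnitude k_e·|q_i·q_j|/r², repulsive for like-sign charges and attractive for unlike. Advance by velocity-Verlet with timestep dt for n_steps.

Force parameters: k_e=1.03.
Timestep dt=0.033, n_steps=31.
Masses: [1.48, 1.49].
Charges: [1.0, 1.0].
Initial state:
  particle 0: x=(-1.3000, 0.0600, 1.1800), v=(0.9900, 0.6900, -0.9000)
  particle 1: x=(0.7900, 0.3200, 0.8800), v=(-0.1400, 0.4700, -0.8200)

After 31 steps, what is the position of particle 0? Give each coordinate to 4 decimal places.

(-0.4080, 0.7535, 0.2794)

step 0: x0=(-1.3000, 0.0600, 1.1800) x1=(0.7900, 0.3200, 0.8800)
step 1: x0=(-1.2674, 0.0828, 1.1503) x1=(0.7855, 0.3355, 0.8529)
step 2: x0=(-1.2350, 0.1055, 1.1206) x1=(0.7811, 0.3511, 0.8258)
step 3: x0=(-1.2028, 0.1282, 1.0910) x1=(0.7769, 0.3666, 0.7987)
step 4: x0=(-1.1707, 0.1509, 1.0614) x1=(0.7729, 0.3822, 0.7716)
step 5: x0=(-1.1388, 0.1736, 1.0318) x1=(0.7691, 0.3978, 0.7444)
step 6: x0=(-1.1072, 0.1962, 1.0023) x1=(0.7654, 0.4134, 0.7172)
step 7: x0=(-1.0757, 0.2189, 0.9727) x1=(0.7620, 0.4291, 0.6899)
step 8: x0=(-1.0444, 0.2415, 0.9433) x1=(0.7588, 0.4448, 0.6627)
step 9: x0=(-1.0134, 0.2640, 0.9138) x1=(0.7558, 0.4605, 0.6354)
step 10: x0=(-0.9826, 0.2866, 0.8844) x1=(0.7530, 0.4762, 0.6080)
step 11: x0=(-0.9520, 0.3091, 0.8550) x1=(0.7505, 0.4920, 0.5806)
step 12: x0=(-0.9217, 0.3316, 0.8257) x1=(0.7482, 0.5077, 0.5532)
step 13: x0=(-0.8917, 0.3541, 0.7964) x1=(0.7462, 0.5235, 0.5258)
step 14: x0=(-0.8619, 0.3765, 0.7671) x1=(0.7444, 0.5394, 0.4983)
step 15: x0=(-0.8324, 0.3989, 0.7379) x1=(0.7430, 0.5552, 0.4707)
step 16: x0=(-0.8031, 0.4213, 0.7087) x1=(0.7418, 0.5711, 0.4431)
step 17: x0=(-0.7742, 0.4437, 0.6796) x1=(0.7409, 0.5871, 0.4155)
step 18: x0=(-0.7456, 0.4660, 0.6506) x1=(0.7403, 0.6030, 0.3878)
step 19: x0=(-0.7173, 0.4883, 0.6216) x1=(0.7400, 0.6190, 0.3600)
step 20: x0=(-0.6893, 0.5106, 0.5927) x1=(0.7401, 0.6350, 0.3322)
step 21: x0=(-0.6617, 0.5328, 0.5638) x1=(0.7405, 0.6510, 0.3043)
step 22: x0=(-0.6345, 0.5550, 0.5350) x1=(0.7412, 0.6671, 0.2764)
step 23: x0=(-0.6076, 0.5772, 0.5062) x1=(0.7424, 0.6832, 0.2483)
step 24: x0=(-0.5812, 0.5993, 0.4776) x1=(0.7439, 0.6993, 0.2202)
step 25: x0=(-0.5551, 0.6215, 0.4490) x1=(0.7459, 0.7155, 0.1921)
step 26: x0=(-0.5294, 0.6435, 0.4205) x1=(0.7482, 0.7317, 0.1638)
step 27: x0=(-0.5042, 0.6656, 0.3921) x1=(0.7510, 0.7479, 0.1355)
step 28: x0=(-0.4795, 0.6876, 0.3638) x1=(0.7542, 0.7641, 0.1070)
step 29: x0=(-0.4551, 0.7096, 0.3356) x1=(0.7579, 0.7804, 0.0785)
step 30: x0=(-0.4313, 0.7316, 0.3074) x1=(0.7621, 0.7967, 0.0499)
step 31: x0=(-0.4080, 0.7535, 0.2794) x1=(0.7667, 0.8131, 0.0212)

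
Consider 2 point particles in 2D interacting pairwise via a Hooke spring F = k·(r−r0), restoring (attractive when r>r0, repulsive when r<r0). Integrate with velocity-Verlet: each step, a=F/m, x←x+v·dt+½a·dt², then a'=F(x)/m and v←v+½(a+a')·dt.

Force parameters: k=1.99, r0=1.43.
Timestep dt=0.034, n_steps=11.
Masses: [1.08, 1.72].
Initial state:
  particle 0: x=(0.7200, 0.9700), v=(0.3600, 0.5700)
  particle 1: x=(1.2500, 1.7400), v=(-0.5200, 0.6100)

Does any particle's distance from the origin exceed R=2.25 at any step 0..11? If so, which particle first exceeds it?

yes, particle 1

step 0: x0=(0.7200, 0.9700) x1=(1.2500, 1.7400)
step 1: x0=(0.7319, 0.9889) x1=(1.2325, 1.7610)
step 2: x0=(0.7433, 1.0070) x1=(1.2154, 1.7826)
step 3: x0=(0.7541, 1.0241) x1=(1.1986, 1.8048)
step 4: x0=(0.7643, 1.0402) x1=(1.1822, 1.8276)
step 5: x0=(0.7739, 1.0553) x1=(1.1662, 1.8510)
step 6: x0=(0.7831, 1.0693) x1=(1.1504, 1.8751)
step 7: x0=(0.7918, 1.0823) x1=(1.1350, 1.8998)
step 8: x0=(0.8000, 1.0942) x1=(1.1198, 1.9253)
step 9: x0=(0.8078, 1.1051) x1=(1.1049, 1.9514)
step 10: x0=(0.8153, 1.1149) x1=(1.0902, 1.9781)
step 11: x0=(0.8224, 1.1236) x1=(1.0758, 2.0056)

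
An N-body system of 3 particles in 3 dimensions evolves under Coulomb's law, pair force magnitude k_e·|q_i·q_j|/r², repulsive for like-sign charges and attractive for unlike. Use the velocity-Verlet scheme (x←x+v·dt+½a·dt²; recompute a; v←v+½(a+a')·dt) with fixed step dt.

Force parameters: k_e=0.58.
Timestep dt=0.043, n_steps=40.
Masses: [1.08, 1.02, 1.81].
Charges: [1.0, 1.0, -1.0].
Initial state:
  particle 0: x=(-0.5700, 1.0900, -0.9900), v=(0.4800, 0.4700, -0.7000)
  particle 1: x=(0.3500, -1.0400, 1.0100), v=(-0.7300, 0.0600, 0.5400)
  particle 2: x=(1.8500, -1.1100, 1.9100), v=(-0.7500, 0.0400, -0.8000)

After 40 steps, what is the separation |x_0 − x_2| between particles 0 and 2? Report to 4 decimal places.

3.9962

step 0: x0=(-0.5700, 1.0900, -0.9900) x1=(0.3500, -1.0400, 1.0100) x2=(1.8500, -1.1100, 1.9100)
step 1: x0=(-0.5494, 1.1102, -1.0201) x1=(0.3188, -1.0375, 1.0333) x2=(1.8177, -1.1083, 1.8755)
step 2: x0=(-0.5287, 1.1305, -1.0503) x1=(0.2879, -1.0350, 1.0569) x2=(1.7851, -1.1065, 1.8410)
step 3: x0=(-0.5081, 1.1508, -1.0805) x1=(0.2574, -1.0327, 1.0808) x2=(1.7524, -1.1047, 1.8063)
step 4: x0=(-0.4874, 1.1712, -1.1107) x1=(0.2272, -1.0304, 1.1048) x2=(1.7195, -1.1029, 1.7715)
step 5: x0=(-0.4668, 1.1916, -1.1409) x1=(0.1974, -1.0282, 1.1291) x2=(1.6863, -1.1011, 1.7365)
step 6: x0=(-0.4461, 1.2120, -1.1712) x1=(0.1680, -1.0261, 1.1537) x2=(1.6529, -1.0992, 1.7015)
step 7: x0=(-0.4255, 1.2325, -1.2015) x1=(0.1390, -1.0241, 1.1784) x2=(1.6193, -1.0973, 1.6664)
step 8: x0=(-0.4048, 1.2530, -1.2318) x1=(0.1105, -1.0222, 1.2033) x2=(1.5854, -1.0954, 1.6311)
step 9: x0=(-0.3841, 1.2735, -1.2622) x1=(0.0824, -1.0204, 1.2285) x2=(1.5513, -1.0935, 1.5958)
step 10: x0=(-0.3634, 1.2941, -1.2926) x1=(0.0547, -1.0186, 1.2538) x2=(1.5169, -1.0915, 1.5604)
step 11: x0=(-0.3427, 1.3146, -1.3230) x1=(0.0275, -1.0169, 1.2793) x2=(1.4822, -1.0895, 1.5249)
step 12: x0=(-0.3219, 1.3352, -1.3534) x1=(0.0008, -1.0154, 1.3049) x2=(1.4473, -1.0874, 1.4893)
step 13: x0=(-0.3012, 1.3558, -1.3838) x1=(-0.0254, -1.0138, 1.3306) x2=(1.4120, -1.0853, 1.4537)
step 14: x0=(-0.2804, 1.3765, -1.4143) x1=(-0.0511, -1.0124, 1.3564) x2=(1.3765, -1.0832, 1.4181)
step 15: x0=(-0.2596, 1.3971, -1.4447) x1=(-0.0763, -1.0110, 1.3824) x2=(1.3406, -1.0811, 1.3824)
step 16: x0=(-0.2388, 1.4178, -1.4752) x1=(-0.1009, -1.0098, 1.4084) x2=(1.3045, -1.0789, 1.3466)
step 17: x0=(-0.2179, 1.4384, -1.5057) x1=(-0.1250, -1.0086, 1.4344) x2=(1.2680, -1.0767, 1.3109)
step 18: x0=(-0.1971, 1.4591, -1.5362) x1=(-0.1486, -1.0074, 1.4604) x2=(1.2312, -1.0744, 1.2752)
step 19: x0=(-0.1762, 1.4797, -1.5667) x1=(-0.1717, -1.0063, 1.4864) x2=(1.1942, -1.0721, 1.2394)
step 20: x0=(-0.1553, 1.5004, -1.5972) x1=(-0.1942, -1.0053, 1.5123) x2=(1.1567, -1.0698, 1.2037)
step 21: x0=(-0.1344, 1.5211, -1.6278) x1=(-0.2162, -1.0044, 1.5382) x2=(1.1190, -1.0674, 1.1681)
step 22: x0=(-0.1134, 1.5417, -1.6583) x1=(-0.2376, -1.0035, 1.5640) x2=(1.0810, -1.0650, 1.1325)
step 23: x0=(-0.0925, 1.5624, -1.6888) x1=(-0.2586, -1.0027, 1.5897) x2=(1.0427, -1.0625, 1.0970)
step 24: x0=(-0.0715, 1.5831, -1.7194) x1=(-0.2790, -1.0020, 1.6152) x2=(1.0041, -1.0600, 1.0615)
step 25: x0=(-0.0505, 1.6037, -1.7499) x1=(-0.2990, -1.0013, 1.6406) x2=(0.9651, -1.0575, 1.0262)
step 26: x0=(-0.0295, 1.6243, -1.7804) x1=(-0.3185, -1.0007, 1.6658) x2=(0.9260, -1.0549, 0.9910)
step 27: x0=(-0.0084, 1.6450, -1.8110) x1=(-0.3375, -1.0001, 1.6907) x2=(0.8865, -1.0523, 0.9558)
step 28: x0=(0.0126, 1.6656, -1.8415) x1=(-0.3561, -0.9996, 1.7155) x2=(0.8468, -1.0497, 0.9208)
step 29: x0=(0.0337, 1.6862, -1.8720) x1=(-0.3742, -0.9991, 1.7400) x2=(0.8068, -1.0470, 0.8859)
step 30: x0=(0.0548, 1.7068, -1.9025) x1=(-0.3920, -0.9987, 1.7643) x2=(0.7666, -1.0443, 0.8512)
step 31: x0=(0.0759, 1.7274, -1.9331) x1=(-0.4094, -0.9983, 1.7883) x2=(0.7262, -1.0416, 0.8166)
step 32: x0=(0.0970, 1.7479, -1.9636) x1=(-0.4264, -0.9979, 1.8120) x2=(0.6856, -1.0388, 0.7822)
step 33: x0=(0.1181, 1.7684, -1.9941) x1=(-0.4431, -0.9976, 1.8355) x2=(0.6448, -1.0360, 0.7479)
step 34: x0=(0.1393, 1.7890, -2.0246) x1=(-0.4596, -0.9974, 1.8587) x2=(0.6038, -1.0332, 0.7137)
step 35: x0=(0.1604, 1.8095, -2.0550) x1=(-0.4757, -0.9971, 1.8816) x2=(0.5626, -1.0303, 0.6797)
step 36: x0=(0.1816, 1.8299, -2.0855) x1=(-0.4915, -0.9970, 1.9042) x2=(0.5213, -1.0274, 0.6459)
step 37: x0=(0.2028, 1.8504, -2.1160) x1=(-0.5071, -0.9968, 1.9265) x2=(0.4798, -1.0244, 0.6122)
step 38: x0=(0.2240, 1.8708, -2.1464) x1=(-0.5225, -0.9967, 1.9486) x2=(0.4382, -1.0215, 0.5786)
step 39: x0=(0.2452, 1.8912, -2.1768) x1=(-0.5377, -0.9966, 1.9704) x2=(0.3965, -1.0185, 0.5452)
step 40: x0=(0.2664, 1.9116, -2.2073) x1=(-0.5526, -0.9965, 1.9920) x2=(0.3546, -1.0155, 0.5120)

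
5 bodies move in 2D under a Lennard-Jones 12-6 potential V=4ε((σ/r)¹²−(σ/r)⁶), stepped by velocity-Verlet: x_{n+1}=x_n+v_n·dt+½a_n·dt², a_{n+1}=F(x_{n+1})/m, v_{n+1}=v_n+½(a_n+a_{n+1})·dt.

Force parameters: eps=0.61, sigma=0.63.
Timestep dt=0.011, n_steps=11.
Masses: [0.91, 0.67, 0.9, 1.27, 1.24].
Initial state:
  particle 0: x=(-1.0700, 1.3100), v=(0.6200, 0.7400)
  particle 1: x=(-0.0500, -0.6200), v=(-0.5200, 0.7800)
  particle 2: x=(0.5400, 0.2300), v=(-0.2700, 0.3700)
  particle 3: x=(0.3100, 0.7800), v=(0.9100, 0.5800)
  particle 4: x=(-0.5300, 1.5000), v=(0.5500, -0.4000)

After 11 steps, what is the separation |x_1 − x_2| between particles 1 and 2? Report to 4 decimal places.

0.9184

step 0: x0=(-1.0700, 1.3100) x1=(-0.0500, -0.6200) x2=(0.5400, 0.2300) x3=(0.3100, 0.7800) x4=(-0.5300, 1.5000)
step 1: x0=(-1.0705, 1.3156) x1=(-0.0557, -0.6114) x2=(0.5386, 0.2302) x3=(0.3189, 0.7891) x4=(-0.5186, 1.4975)
step 2: x0=(-1.0825, 1.3173) x1=(-0.0613, -0.6026) x2=(0.5398, 0.2236) x3=(0.3258, 0.8030) x4=(-0.4986, 1.4977)
step 3: x0=(-1.0997, 1.3175) x1=(-0.0668, -0.5938) x2=(0.5425, 0.2127) x3=(0.3316, 0.8199) x4=(-0.4749, 1.4991)
step 4: x0=(-1.1184, 1.3172) x1=(-0.0723, -0.5848) x2=(0.5458, 0.1998) x3=(0.3369, 0.8383) x4=(-0.4499, 1.5007)
step 5: x0=(-1.1373, 1.3168) x1=(-0.0776, -0.5757) x2=(0.5493, 0.1861) x3=(0.3419, 0.8572) x4=(-0.4248, 1.5024)
step 6: x0=(-1.1559, 1.3166) x1=(-0.0829, -0.5664) x2=(0.5527, 0.1722) x3=(0.3469, 0.8761) x4=(-0.3998, 1.5040)
step 7: x0=(-1.1743, 1.3163) x1=(-0.0880, -0.5571) x2=(0.5560, 0.1584) x3=(0.3518, 0.8950) x4=(-0.3749, 1.5054)
step 8: x0=(-1.1924, 1.3162) x1=(-0.0931, -0.5475) x2=(0.5591, 0.1449) x3=(0.3567, 0.9137) x4=(-0.3501, 1.5067)
step 9: x0=(-1.2102, 1.3161) x1=(-0.0980, -0.5379) x2=(0.5620, 0.1315) x3=(0.3616, 0.9323) x4=(-0.3254, 1.5079)
step 10: x0=(-1.2279, 1.3160) x1=(-0.1027, -0.5280) x2=(0.5648, 0.1183) x3=(0.3664, 0.9508) x4=(-0.3008, 1.5090)
step 11: x0=(-1.2454, 1.3160) x1=(-0.1073, -0.5180) x2=(0.5673, 0.1052) x3=(0.3711, 0.9692) x4=(-0.2761, 1.5099)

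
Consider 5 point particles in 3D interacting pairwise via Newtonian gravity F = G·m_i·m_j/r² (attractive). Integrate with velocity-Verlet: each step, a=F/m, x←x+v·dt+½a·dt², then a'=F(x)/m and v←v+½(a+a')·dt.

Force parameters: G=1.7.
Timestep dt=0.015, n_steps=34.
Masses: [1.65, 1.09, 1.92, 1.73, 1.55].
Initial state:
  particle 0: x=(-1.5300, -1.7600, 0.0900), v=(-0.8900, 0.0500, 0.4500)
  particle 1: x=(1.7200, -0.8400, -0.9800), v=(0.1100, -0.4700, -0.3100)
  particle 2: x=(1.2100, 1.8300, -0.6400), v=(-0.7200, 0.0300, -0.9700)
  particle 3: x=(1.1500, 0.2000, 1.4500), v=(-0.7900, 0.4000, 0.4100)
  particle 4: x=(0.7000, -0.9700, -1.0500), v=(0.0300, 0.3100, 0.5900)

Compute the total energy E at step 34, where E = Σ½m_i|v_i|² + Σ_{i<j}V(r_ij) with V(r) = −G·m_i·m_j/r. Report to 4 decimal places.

-12.2643

step 0: x0=(-1.5300, -1.7600, 0.0900) x1=(1.7200, -0.8400, -0.9800) x2=(1.2100, 1.8300, -0.6400) x3=(1.1500, 0.2000, 1.4500) x4=(0.7000, -0.9700, -1.0500)
step 1: x0=(-1.5433, -1.7592, 0.0967) x1=(1.7213, -0.8470, -0.9846) x2=(1.1992, 1.8303, -0.6545) x3=(1.1381, 0.2060, 1.4560) x4=(0.7006, -0.9653, -1.0411)
step 2: x0=(-1.5564, -1.7583, 0.1034) x1=(1.7220, -0.8540, -0.9892) x2=(1.1884, 1.8305, -0.6690) x3=(1.1262, 0.2120, 1.4619) x4=(0.7016, -0.9604, -1.0320)
step 3: x0=(-1.5693, -1.7573, 0.1101) x1=(1.7221, -0.8609, -0.9936) x2=(1.1775, 1.8304, -0.6834) x3=(1.1143, 0.2179, 1.4675) x4=(0.7029, -0.9554, -1.0228)
step 4: x0=(-1.5821, -1.7563, 0.1167) x1=(1.7215, -0.8678, -0.9980) x2=(1.1666, 1.8302, -0.6977) x3=(1.1023, 0.2239, 1.4728) x4=(0.7045, -0.9503, -1.0134)
step 5: x0=(-1.5947, -1.7551, 0.1233) x1=(1.7202, -0.8746, -1.0023) x2=(1.1557, 1.8297, -0.7120) x3=(1.0903, 0.2298, 1.4780) x4=(0.7065, -0.9450, -1.0039)
step 6: x0=(-1.6072, -1.7539, 0.1299) x1=(1.7183, -0.8813, -1.0064) x2=(1.1448, 1.8290, -0.7262) x3=(1.0783, 0.2357, 1.4830) x4=(0.7089, -0.9396, -0.9943)
step 7: x0=(-1.6195, -1.7526, 0.1365) x1=(1.7158, -0.8879, -1.0105) x2=(1.1339, 1.8282, -0.7403) x3=(1.0662, 0.2415, 1.4877) x4=(0.7116, -0.9341, -0.9846)
step 8: x0=(-1.6317, -1.7512, 0.1430) x1=(1.7125, -0.8944, -1.0145) x2=(1.1229, 1.8271, -0.7544) x3=(1.0541, 0.2474, 1.4922) x4=(0.7147, -0.9285, -0.9748)
step 9: x0=(-1.6437, -1.7497, 0.1494) x1=(1.7086, -0.9009, -1.0183) x2=(1.1119, 1.8258, -0.7684) x3=(1.0420, 0.2532, 1.4965) x4=(0.7182, -0.9227, -0.9648)
step 10: x0=(-1.6555, -1.7481, 0.1559) x1=(1.7040, -0.9072, -1.0220) x2=(1.1009, 1.8243, -0.7823) x3=(1.0298, 0.2590, 1.5006) x4=(0.7220, -0.9168, -0.9548)
step 11: x0=(-1.6672, -1.7464, 0.1623) x1=(1.6988, -0.9135, -1.0256) x2=(1.0899, 1.8227, -0.7962) x3=(1.0177, 0.2648, 1.5045) x4=(0.7262, -0.9108, -0.9447)
step 12: x0=(-1.6787, -1.7446, 0.1687) x1=(1.6928, -0.9196, -1.0290) x2=(1.0789, 1.8208, -0.8100) x3=(1.0054, 0.2705, 1.5082) x4=(0.7308, -0.9047, -0.9345)
step 13: x0=(-1.6901, -1.7428, 0.1751) x1=(1.6861, -0.9256, -1.0323) x2=(1.0678, 1.8187, -0.8237) x3=(0.9932, 0.2762, 1.5117) x4=(0.7358, -0.8985, -0.9242)
step 14: x0=(-1.7013, -1.7409, 0.1814) x1=(1.6786, -0.9315, -1.0354) x2=(1.0567, 1.8165, -0.8374) x3=(0.9809, 0.2819, 1.5149) x4=(0.7412, -0.8922, -0.9138)
step 15: x0=(-1.7124, -1.7389, 0.1877) x1=(1.6705, -0.9372, -1.0383) x2=(1.0457, 1.8140, -0.8510) x3=(0.9686, 0.2875, 1.5180) x4=(0.7470, -0.8859, -0.9034)
step 16: x0=(-1.7233, -1.7368, 0.1940) x1=(1.6616, -0.9428, -1.0410) x2=(1.0345, 1.8113, -0.8645) x3=(0.9563, 0.2932, 1.5208) x4=(0.7532, -0.8794, -0.8930)
step 17: x0=(-1.7341, -1.7346, 0.2002) x1=(1.6519, -0.9482, -1.0436) x2=(1.0234, 1.8085, -0.8779) x3=(0.9439, 0.2987, 1.5234) x4=(0.7598, -0.8728, -0.8825)
step 18: x0=(-1.7447, -1.7323, 0.2064) x1=(1.6414, -0.9535, -1.0459) x2=(1.0123, 1.8054, -0.8913) x3=(0.9315, 0.3043, 1.5258) x4=(0.7669, -0.8662, -0.8720)
step 19: x0=(-1.7552, -1.7300, 0.2126) x1=(1.6302, -0.9586, -1.0480) x2=(1.0011, 1.8022, -0.9046) x3=(0.9191, 0.3098, 1.5280) x4=(0.7745, -0.8595, -0.8615)
step 20: x0=(-1.7655, -1.7276, 0.2188) x1=(1.6181, -0.9634, -1.0499) x2=(0.9899, 1.7987, -0.9178) x3=(0.9067, 0.3153, 1.5300) x4=(0.7825, -0.8527, -0.8510)
step 21: x0=(-1.7757, -1.7250, 0.2249) x1=(1.6051, -0.9681, -1.0514) x2=(0.9788, 1.7950, -0.9310) x3=(0.8942, 0.3207, 1.5317) x4=(0.7910, -0.8459, -0.8405)
step 22: x0=(-1.7857, -1.7225, 0.2311) x1=(1.5913, -0.9725, -1.0527) x2=(0.9676, 1.7912, -0.9440) x3=(0.8817, 0.3261, 1.5333) x4=(0.8000, -0.8390, -0.8300)
step 23: x0=(-1.7956, -1.7198, 0.2371) x1=(1.5766, -0.9767, -1.0537) x2=(0.9563, 1.7871, -0.9570) x3=(0.8692, 0.3314, 1.5347) x4=(0.8095, -0.8322, -0.8196)
step 24: x0=(-1.8054, -1.7170, 0.2432) x1=(1.5610, -0.9806, -1.0544) x2=(0.9451, 1.7829, -0.9699) x3=(0.8566, 0.3368, 1.5358) x4=(0.8195, -0.8253, -0.8093)
step 25: x0=(-1.8150, -1.7142, 0.2492) x1=(1.5445, -0.9842, -1.0546) x2=(0.9339, 1.7784, -0.9828) x3=(0.8441, 0.3420, 1.5367) x4=(0.8302, -0.8184, -0.7991)
step 26: x0=(-1.8244, -1.7113, 0.2552) x1=(1.5269, -0.9875, -1.0545) x2=(0.9226, 1.7738, -0.9955) x3=(0.8315, 0.3472, 1.5374) x4=(0.8413, -0.8115, -0.7889)
step 27: x0=(-1.8337, -1.7083, 0.2612) x1=(1.5084, -0.9905, -1.0539) x2=(0.9113, 1.7689, -1.0082) x3=(0.8189, 0.3524, 1.5379) x4=(0.8531, -0.8046, -0.7790)
step 28: x0=(-1.8429, -1.7052, 0.2672) x1=(1.4887, -0.9930, -1.0528) x2=(0.9001, 1.7639, -1.0208) x3=(0.8062, 0.3576, 1.5382) x4=(0.8655, -0.7978, -0.7692)
step 29: x0=(-1.8519, -1.7020, 0.2731) x1=(1.4680, -0.9951, -1.0512) x2=(0.8888, 1.7586, -1.0333) x3=(0.7936, 0.3626, 1.5383) x4=(0.8786, -0.7912, -0.7597)
step 30: x0=(-1.8607, -1.6988, 0.2790) x1=(1.4461, -0.9968, -1.0490) x2=(0.8775, 1.7532, -1.0457) x3=(0.7809, 0.3677, 1.5382) x4=(0.8924, -0.7846, -0.7504)
step 31: x0=(-1.8695, -1.6954, 0.2849) x1=(1.4230, -0.9978, -1.0461) x2=(0.8662, 1.7475, -1.0580) x3=(0.7682, 0.3727, 1.5378) x4=(0.9069, -0.7782, -0.7415)
step 32: x0=(-1.8780, -1.6920, 0.2908) x1=(1.3987, -0.9983, -1.0424) x2=(0.8548, 1.7417, -1.0703) x3=(0.7555, 0.3776, 1.5373) x4=(0.9221, -0.7720, -0.7329)
step 33: x0=(-1.8865, -1.6886, 0.2966) x1=(1.3731, -0.9981, -1.0378) x2=(0.8435, 1.7356, -1.0824) x3=(0.7428, 0.3825, 1.5365) x4=(0.9382, -0.7661, -0.7248)
step 34: x0=(-1.8948, -1.6850, 0.3024) x1=(1.3460, -0.9970, -1.0322) x2=(0.8322, 1.7294, -1.0945) x3=(0.7300, 0.3873, 1.5355) x4=(0.9550, -0.7605, -0.7173)
step 0 velocities: v0=(-0.8900, 0.0500, 0.4500) v1=(0.1100, -0.4700, -0.3100) v2=(-0.7200, 0.0300, -0.9700) v3=(-0.7900, 0.4000, 0.4100) v4=(0.0300, 0.3100, 0.5900)
step 0: KE=3.5724, PE=-15.8386, E=-12.2662
step 34 velocities: v0=(-0.5483, 0.2403, 0.3869) v1=(-1.8493, 0.1011, 0.4118) v2=(-0.7556, -0.4237, -0.8011) v3=(-0.8502, 0.3203, -0.0728) v4=(1.1554, 0.3568, 0.4793)
step 34: KE=5.7474, PE=-18.0117, E=-12.2643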